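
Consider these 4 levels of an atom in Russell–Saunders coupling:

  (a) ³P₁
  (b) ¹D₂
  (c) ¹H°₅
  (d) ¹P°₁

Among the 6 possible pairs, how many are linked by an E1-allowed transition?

1

(a)–(b): forbidden (parity, ΔS).
(a)–(c): forbidden (ΔS, ΔL, ΔJ).
(a)–(d): forbidden (ΔS).
(b)–(c): forbidden (ΔL, ΔJ).
(b)–(d): allowed.
(c)–(d): forbidden (parity, ΔL, ΔJ).
Allowed pairs: 1 of 6.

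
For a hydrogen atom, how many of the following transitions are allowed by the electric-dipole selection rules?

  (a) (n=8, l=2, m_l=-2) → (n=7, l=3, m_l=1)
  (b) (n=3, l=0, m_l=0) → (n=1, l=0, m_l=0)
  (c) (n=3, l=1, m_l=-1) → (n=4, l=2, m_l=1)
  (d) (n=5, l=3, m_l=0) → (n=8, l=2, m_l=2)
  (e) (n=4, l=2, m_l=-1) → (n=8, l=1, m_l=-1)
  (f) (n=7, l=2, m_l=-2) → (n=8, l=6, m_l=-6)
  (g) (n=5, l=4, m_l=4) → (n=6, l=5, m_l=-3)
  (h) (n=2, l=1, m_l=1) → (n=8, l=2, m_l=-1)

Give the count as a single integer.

(a) forbidden — Δm_l = +3 (E1 requires Δm_l = 0, ±1)
(b) forbidden — Δl = +0 (E1 requires Δl = ±1)
(c) forbidden — Δm_l = +2 (E1 requires Δm_l = 0, ±1)
(d) forbidden — Δm_l = +2 (E1 requires Δm_l = 0, ±1)
(e) allowed
(f) forbidden — Δl = +4 (E1 requires Δl = ±1); Δm_l = -4 (E1 requires Δm_l = 0, ±1)
(g) forbidden — Δm_l = -7 (E1 requires Δm_l = 0, ±1)
(h) forbidden — Δm_l = -2 (E1 requires Δm_l = 0, ±1)
Total allowed: 1 of 8.

1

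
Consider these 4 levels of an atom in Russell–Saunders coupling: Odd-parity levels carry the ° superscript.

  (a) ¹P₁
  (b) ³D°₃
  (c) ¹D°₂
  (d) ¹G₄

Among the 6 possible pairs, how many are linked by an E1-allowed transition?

1

(a)–(b): forbidden (ΔS, ΔJ).
(a)–(c): allowed.
(a)–(d): forbidden (parity, ΔL, ΔJ).
(b)–(c): forbidden (parity, ΔS).
(b)–(d): forbidden (ΔS, ΔL).
(c)–(d): forbidden (ΔL, ΔJ).
Allowed pairs: 1 of 6.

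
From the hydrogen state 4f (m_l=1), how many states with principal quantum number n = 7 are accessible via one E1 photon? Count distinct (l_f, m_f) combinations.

E1 requires Δl = ±1, so l_f ∈ {2, 4}; with 0 ≤ l_f ≤ n_f−1 = 6, the allowed l_f values are {2, 4}.
For l_f = 2: m_f ∈ {m_i−1, m_i, m_i+1} ∩ [−2, 2] = {0, 1, 2} → 3 states.
For l_f = 4: m_f ∈ {m_i−1, m_i, m_i+1} ∩ [−4, 4] = {0, 1, 2} → 3 states.
Total: 6.

6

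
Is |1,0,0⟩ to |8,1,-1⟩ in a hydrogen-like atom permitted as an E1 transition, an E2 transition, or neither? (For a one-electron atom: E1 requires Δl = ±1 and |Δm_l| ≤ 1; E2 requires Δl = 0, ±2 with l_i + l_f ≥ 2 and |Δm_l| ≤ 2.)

Δl = 1 − 0 = +1; l_i + l_f = 1.
Δm_l = -1.
E1 (Δl = ±1, |Δm_l| ≤ 1): satisfied.
E2 (Δl = 0,±2, l_i+l_f ≥ 2, |Δm_l| ≤ 2): not satisfied.

E1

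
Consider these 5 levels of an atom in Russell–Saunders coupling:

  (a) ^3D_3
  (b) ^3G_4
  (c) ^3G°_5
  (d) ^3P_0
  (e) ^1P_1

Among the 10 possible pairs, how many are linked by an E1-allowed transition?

1

(a)–(b): forbidden (parity, ΔL).
(a)–(c): forbidden (ΔL, ΔJ).
(a)–(d): forbidden (parity, ΔJ).
(a)–(e): forbidden (parity, ΔS, ΔJ).
(b)–(c): allowed.
(b)–(d): forbidden (parity, ΔL, ΔJ).
(b)–(e): forbidden (parity, ΔS, ΔL, ΔJ).
(c)–(d): forbidden (ΔL, ΔJ).
(c)–(e): forbidden (ΔS, ΔL, ΔJ).
(d)–(e): forbidden (parity, ΔS).
Allowed pairs: 1 of 10.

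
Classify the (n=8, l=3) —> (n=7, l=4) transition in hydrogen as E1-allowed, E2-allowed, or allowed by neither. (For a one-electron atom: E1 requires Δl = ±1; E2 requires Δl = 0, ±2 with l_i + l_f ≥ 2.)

Δl = 4 − 3 = +1; l_i + l_f = 7.
E1 (Δl = ±1): satisfied.
E2 (Δl = 0,±2, l_i+l_f ≥ 2): not satisfied.

E1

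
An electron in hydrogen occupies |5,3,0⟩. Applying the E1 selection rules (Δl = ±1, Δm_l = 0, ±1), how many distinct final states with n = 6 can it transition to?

E1 requires Δl = ±1, so l_f ∈ {2, 4}; with 0 ≤ l_f ≤ n_f−1 = 5, the allowed l_f values are {2, 4}.
For l_f = 2: m_f ∈ {m_i−1, m_i, m_i+1} ∩ [−2, 2] = {-1, 0, 1} → 3 states.
For l_f = 4: m_f ∈ {m_i−1, m_i, m_i+1} ∩ [−4, 4] = {-1, 0, 1} → 3 states.
Total: 6.

6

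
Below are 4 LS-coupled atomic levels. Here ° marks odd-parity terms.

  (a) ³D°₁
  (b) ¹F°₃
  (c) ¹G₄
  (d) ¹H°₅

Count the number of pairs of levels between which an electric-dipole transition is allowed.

(a)–(b): forbidden (parity, ΔS, ΔJ).
(a)–(c): forbidden (ΔS, ΔL, ΔJ).
(a)–(d): forbidden (parity, ΔS, ΔL, ΔJ).
(b)–(c): allowed.
(b)–(d): forbidden (parity, ΔL, ΔJ).
(c)–(d): allowed.
Allowed pairs: 2 of 6.

2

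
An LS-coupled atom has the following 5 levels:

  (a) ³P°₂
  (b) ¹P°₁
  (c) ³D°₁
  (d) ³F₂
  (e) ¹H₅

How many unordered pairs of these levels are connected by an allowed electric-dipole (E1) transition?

1

(a)–(b): forbidden (parity, ΔS).
(a)–(c): forbidden (parity).
(a)–(d): forbidden (ΔL).
(a)–(e): forbidden (ΔS, ΔL, ΔJ).
(b)–(c): forbidden (parity, ΔS).
(b)–(d): forbidden (ΔS, ΔL).
(b)–(e): forbidden (ΔL, ΔJ).
(c)–(d): allowed.
(c)–(e): forbidden (ΔS, ΔL, ΔJ).
(d)–(e): forbidden (parity, ΔS, ΔL, ΔJ).
Allowed pairs: 1 of 10.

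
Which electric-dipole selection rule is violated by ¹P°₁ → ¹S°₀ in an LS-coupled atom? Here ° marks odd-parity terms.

Parity must change: odd → odd — fails.
ΔS = 0: S: 0 → 0 — passes.
ΔL = 0, ±1 (not L=0↔0): L: 1 → 0, ΔL = -1 — passes.
ΔJ = 0, ±1 (not J=0↔0): J: 1 → 0, ΔJ = -1 — passes.

parity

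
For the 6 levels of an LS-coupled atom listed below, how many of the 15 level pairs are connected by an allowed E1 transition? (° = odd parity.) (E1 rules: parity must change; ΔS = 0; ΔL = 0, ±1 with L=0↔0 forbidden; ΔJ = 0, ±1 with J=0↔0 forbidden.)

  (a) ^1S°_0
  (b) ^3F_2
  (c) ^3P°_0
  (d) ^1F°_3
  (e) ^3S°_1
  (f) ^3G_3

(a)–(b): forbidden (ΔS, ΔL, ΔJ).
(a)–(c): forbidden (parity, ΔS, ΔJ).
(a)–(d): forbidden (parity, ΔL, ΔJ).
(a)–(e): forbidden (parity, ΔS, ΔL).
(a)–(f): forbidden (ΔS, ΔL, ΔJ).
(b)–(c): forbidden (ΔL, ΔJ).
(b)–(d): forbidden (ΔS).
(b)–(e): forbidden (ΔL).
(b)–(f): forbidden (parity).
(c)–(d): forbidden (parity, ΔS, ΔL, ΔJ).
(c)–(e): forbidden (parity).
(c)–(f): forbidden (ΔL, ΔJ).
(d)–(e): forbidden (parity, ΔS, ΔL, ΔJ).
(d)–(f): forbidden (ΔS).
(e)–(f): forbidden (ΔL, ΔJ).
Allowed pairs: 0 of 15.

0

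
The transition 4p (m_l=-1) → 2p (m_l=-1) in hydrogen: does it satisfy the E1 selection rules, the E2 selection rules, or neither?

Δl = 1 − 1 = +0; l_i + l_f = 2.
Δm_l = +0.
E1 (Δl = ±1, |Δm_l| ≤ 1): not satisfied.
E2 (Δl = 0,±2, l_i+l_f ≥ 2, |Δm_l| ≤ 2): satisfied.

E2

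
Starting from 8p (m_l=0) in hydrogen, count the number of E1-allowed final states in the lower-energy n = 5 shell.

E1 requires Δl = ±1, so l_f ∈ {0, 2}; with 0 ≤ l_f ≤ n_f−1 = 4, the allowed l_f values are {0, 2}.
For l_f = 0: m_f ∈ {m_i−1, m_i, m_i+1} ∩ [−0, 0] = {0} → 1 state.
For l_f = 2: m_f ∈ {m_i−1, m_i, m_i+1} ∩ [−2, 2] = {-1, 0, 1} → 3 states.
Total: 4.

4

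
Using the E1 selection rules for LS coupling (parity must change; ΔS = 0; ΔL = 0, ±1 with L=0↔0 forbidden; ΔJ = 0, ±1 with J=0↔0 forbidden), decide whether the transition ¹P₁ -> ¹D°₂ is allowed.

allowed

Reading off the term symbols: S 0→0, L 1→2, J 1→2, parity even→odd.
ΔL = 0, ±1 (not L=0↔0): L: 1 → 2, ΔL = +1 — passes.
Parity must change: even → odd — passes.
ΔS = 0: S: 0 → 0 — passes.
ΔJ = 0, ±1 (not J=0↔0): J: 1 → 2, ΔJ = +1 — passes.
All four E1 rules are satisfied.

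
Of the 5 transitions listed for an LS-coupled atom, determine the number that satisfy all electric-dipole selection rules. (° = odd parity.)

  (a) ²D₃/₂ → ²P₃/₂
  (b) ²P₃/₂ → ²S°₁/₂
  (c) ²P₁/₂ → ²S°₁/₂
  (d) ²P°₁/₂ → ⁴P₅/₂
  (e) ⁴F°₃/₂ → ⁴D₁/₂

(a) forbidden (parity fails)
(b) allowed
(c) allowed
(d) forbidden (ΔS, ΔJ fail)
(e) allowed
Total allowed: 3 of 5.

3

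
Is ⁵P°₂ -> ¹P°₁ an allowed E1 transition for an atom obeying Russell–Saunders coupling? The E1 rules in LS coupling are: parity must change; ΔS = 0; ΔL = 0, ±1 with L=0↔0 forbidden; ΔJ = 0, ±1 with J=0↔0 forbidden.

Reading off the term symbols: S 2→0, L 1→1, J 2→1, parity odd→odd.
Parity must change: odd → odd — fails.
ΔS = 0: S: 2 → 0 — fails.
ΔL = 0, ±1 (not L=0↔0): L: 1 → 1, ΔL = +0 — passes.
ΔJ = 0, ±1 (not J=0↔0): J: 2 → 1, ΔJ = -1 — passes.
Rule(s) violated: parity, ΔS.

forbidden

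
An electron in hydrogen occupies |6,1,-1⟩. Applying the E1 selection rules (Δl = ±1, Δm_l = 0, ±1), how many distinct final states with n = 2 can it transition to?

E1 requires Δl = ±1, so l_f ∈ {0, 2}; with 0 ≤ l_f ≤ n_f−1 = 1, the allowed l_f values are {0}.
For l_f = 0: m_f ∈ {m_i−1, m_i, m_i+1} ∩ [−0, 0] = {0} → 1 state.
Total: 1.

1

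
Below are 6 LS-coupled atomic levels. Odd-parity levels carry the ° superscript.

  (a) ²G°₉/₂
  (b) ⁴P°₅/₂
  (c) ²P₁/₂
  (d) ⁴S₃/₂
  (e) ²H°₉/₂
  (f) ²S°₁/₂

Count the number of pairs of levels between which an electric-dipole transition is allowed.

(a)–(b): forbidden (parity, ΔS, ΔL, ΔJ).
(a)–(c): forbidden (ΔL, ΔJ).
(a)–(d): forbidden (ΔS, ΔL, ΔJ).
(a)–(e): forbidden (parity).
(a)–(f): forbidden (parity, ΔL, ΔJ).
(b)–(c): forbidden (ΔS, ΔJ).
(b)–(d): allowed.
(b)–(e): forbidden (parity, ΔS, ΔL, ΔJ).
(b)–(f): forbidden (parity, ΔS, ΔJ).
(c)–(d): forbidden (parity, ΔS).
(c)–(e): forbidden (ΔL, ΔJ).
(c)–(f): allowed.
(d)–(e): forbidden (ΔS, ΔL, ΔJ).
(d)–(f): forbidden (ΔS, ΔL).
(e)–(f): forbidden (parity, ΔL, ΔJ).
Allowed pairs: 2 of 15.

2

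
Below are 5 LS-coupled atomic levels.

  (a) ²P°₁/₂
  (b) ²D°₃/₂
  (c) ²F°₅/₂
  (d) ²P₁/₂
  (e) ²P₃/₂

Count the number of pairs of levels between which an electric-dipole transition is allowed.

4

(a)–(b): forbidden (parity).
(a)–(c): forbidden (parity, ΔL, ΔJ).
(a)–(d): allowed.
(a)–(e): allowed.
(b)–(c): forbidden (parity).
(b)–(d): allowed.
(b)–(e): allowed.
(c)–(d): forbidden (ΔL, ΔJ).
(c)–(e): forbidden (ΔL).
(d)–(e): forbidden (parity).
Allowed pairs: 4 of 10.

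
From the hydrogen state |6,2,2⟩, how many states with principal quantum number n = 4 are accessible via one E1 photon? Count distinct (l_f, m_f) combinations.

4

E1 requires Δl = ±1, so l_f ∈ {1, 3}; with 0 ≤ l_f ≤ n_f−1 = 3, the allowed l_f values are {1, 3}.
For l_f = 1: m_f ∈ {m_i−1, m_i, m_i+1} ∩ [−1, 1] = {1} → 1 state.
For l_f = 3: m_f ∈ {m_i−1, m_i, m_i+1} ∩ [−3, 3] = {1, 2, 3} → 3 states.
Total: 4.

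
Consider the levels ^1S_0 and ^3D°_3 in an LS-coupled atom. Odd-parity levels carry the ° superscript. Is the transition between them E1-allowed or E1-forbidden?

forbidden

Parity must change: even → odd — ✓.
ΔS = 0: S: 0 → 1 — ✗.
ΔL = 0, ±1 (not L=0↔0): L: 0 → 2, ΔL = +2 — ✗.
ΔJ = 0, ±1 (not J=0↔0): J: 0 → 3, ΔJ = +3 — ✗.
Rule(s) violated: ΔS, ΔL, ΔJ.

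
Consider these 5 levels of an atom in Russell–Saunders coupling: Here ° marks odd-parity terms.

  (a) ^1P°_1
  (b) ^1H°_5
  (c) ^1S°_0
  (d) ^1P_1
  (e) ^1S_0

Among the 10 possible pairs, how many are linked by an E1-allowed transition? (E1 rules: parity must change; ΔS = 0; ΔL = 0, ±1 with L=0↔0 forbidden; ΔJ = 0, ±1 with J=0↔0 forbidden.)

(a)–(b): forbidden (parity, ΔL, ΔJ).
(a)–(c): forbidden (parity).
(a)–(d): allowed.
(a)–(e): allowed.
(b)–(c): forbidden (parity, ΔL, ΔJ).
(b)–(d): forbidden (ΔL, ΔJ).
(b)–(e): forbidden (ΔL, ΔJ).
(c)–(d): allowed.
(c)–(e): forbidden (ΔL, ΔJ).
(d)–(e): forbidden (parity).
Allowed pairs: 3 of 10.

3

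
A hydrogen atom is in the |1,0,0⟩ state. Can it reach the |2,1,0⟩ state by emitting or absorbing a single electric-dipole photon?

l: 0 → 1 (Δl = +1). Δl = ±1 ✓.
Δm_l = 0 − (0) = +0. E1 requires Δm_l = 0, ±1: ✓.
All E1 selection rules are satisfied.

allowed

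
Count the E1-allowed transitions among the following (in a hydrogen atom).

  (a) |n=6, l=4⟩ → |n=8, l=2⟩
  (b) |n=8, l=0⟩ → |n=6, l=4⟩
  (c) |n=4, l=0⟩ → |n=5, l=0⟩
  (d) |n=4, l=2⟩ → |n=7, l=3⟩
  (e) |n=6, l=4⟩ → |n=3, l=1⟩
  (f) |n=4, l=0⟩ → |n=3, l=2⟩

1

(a) forbidden — Δl = -2 (E1 requires Δl = ±1)
(b) forbidden — Δl = +4 (E1 requires Δl = ±1)
(c) forbidden — Δl = +0 (E1 requires Δl = ±1)
(d) allowed
(e) forbidden — Δl = -3 (E1 requires Δl = ±1)
(f) forbidden — Δl = +2 (E1 requires Δl = ±1)
Total allowed: 1 of 6.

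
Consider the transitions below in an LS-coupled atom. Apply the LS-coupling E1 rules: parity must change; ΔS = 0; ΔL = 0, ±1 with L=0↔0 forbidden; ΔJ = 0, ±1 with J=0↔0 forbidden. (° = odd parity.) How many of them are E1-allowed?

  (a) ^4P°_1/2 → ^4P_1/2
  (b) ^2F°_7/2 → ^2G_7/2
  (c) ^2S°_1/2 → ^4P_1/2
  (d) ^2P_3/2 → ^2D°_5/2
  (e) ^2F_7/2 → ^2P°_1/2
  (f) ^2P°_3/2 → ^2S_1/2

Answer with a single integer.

4

(a) allowed
(b) allowed
(c) forbidden (ΔS fails)
(d) allowed
(e) forbidden (ΔL, ΔJ fail)
(f) allowed
Total allowed: 4 of 6.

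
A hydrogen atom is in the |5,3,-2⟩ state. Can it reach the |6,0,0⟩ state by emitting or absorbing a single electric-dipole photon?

forbidden

l: 3 → 0 (Δl = -3). Δl = ±1 fails.
m_l: -2 → 0 (Δm_l = +2). |Δm_l| ≤ 1 fails.
The transition is electric-dipole forbidden.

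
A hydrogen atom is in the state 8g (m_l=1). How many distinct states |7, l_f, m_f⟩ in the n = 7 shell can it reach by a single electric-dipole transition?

E1 requires Δl = ±1, so l_f ∈ {3, 5}; with 0 ≤ l_f ≤ n_f−1 = 6, the allowed l_f values are {3, 5}.
For l_f = 3: m_f ∈ {m_i−1, m_i, m_i+1} ∩ [−3, 3] = {0, 1, 2} → 3 states.
For l_f = 5: m_f ∈ {m_i−1, m_i, m_i+1} ∩ [−5, 5] = {0, 1, 2} → 3 states.
Total: 6.

6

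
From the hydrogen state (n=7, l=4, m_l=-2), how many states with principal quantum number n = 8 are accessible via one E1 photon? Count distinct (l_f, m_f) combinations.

6

E1 requires Δl = ±1, so l_f ∈ {3, 5}; with 0 ≤ l_f ≤ n_f−1 = 7, the allowed l_f values are {3, 5}.
For l_f = 3: m_f ∈ {m_i−1, m_i, m_i+1} ∩ [−3, 3] = {-3, -2, -1} → 3 states.
For l_f = 5: m_f ∈ {m_i−1, m_i, m_i+1} ∩ [−5, 5] = {-3, -2, -1} → 3 states.
Total: 6.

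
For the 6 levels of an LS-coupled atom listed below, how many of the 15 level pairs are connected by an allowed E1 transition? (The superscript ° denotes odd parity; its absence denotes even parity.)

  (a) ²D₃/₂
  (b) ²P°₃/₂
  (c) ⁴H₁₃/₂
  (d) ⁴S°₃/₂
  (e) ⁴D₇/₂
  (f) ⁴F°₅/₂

2

(a)–(b): allowed.
(a)–(c): forbidden (parity, ΔS, ΔL, ΔJ).
(a)–(d): forbidden (ΔS, ΔL).
(a)–(e): forbidden (parity, ΔS, ΔJ).
(a)–(f): forbidden (ΔS).
(b)–(c): forbidden (ΔS, ΔL, ΔJ).
(b)–(d): forbidden (parity, ΔS).
(b)–(e): forbidden (ΔS, ΔJ).
(b)–(f): forbidden (parity, ΔS, ΔL).
(c)–(d): forbidden (ΔL, ΔJ).
(c)–(e): forbidden (parity, ΔL, ΔJ).
(c)–(f): forbidden (ΔL, ΔJ).
(d)–(e): forbidden (ΔL, ΔJ).
(d)–(f): forbidden (parity, ΔL).
(e)–(f): allowed.
Allowed pairs: 2 of 15.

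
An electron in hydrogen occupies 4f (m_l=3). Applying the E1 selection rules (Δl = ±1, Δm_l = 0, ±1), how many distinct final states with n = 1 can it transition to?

E1 requires l_f ∈ {2, 4}, but neither lies in [0, 0], so no final state is reachable.
Total: 0.

0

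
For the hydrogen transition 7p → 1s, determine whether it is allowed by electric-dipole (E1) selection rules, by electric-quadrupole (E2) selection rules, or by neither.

Δl = 0 − 1 = -1; l_i + l_f = 1.
E1 (Δl = ±1): satisfied.
E2 (Δl = 0,±2, l_i+l_f ≥ 2): not satisfied.

E1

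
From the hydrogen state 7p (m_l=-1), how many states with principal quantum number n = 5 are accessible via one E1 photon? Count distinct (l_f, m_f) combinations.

4

E1 requires Δl = ±1, so l_f ∈ {0, 2}; with 0 ≤ l_f ≤ n_f−1 = 4, the allowed l_f values are {0, 2}.
For l_f = 0: m_f ∈ {m_i−1, m_i, m_i+1} ∩ [−0, 0] = {0} → 1 state.
For l_f = 2: m_f ∈ {m_i−1, m_i, m_i+1} ∩ [−2, 2] = {-2, -1, 0} → 3 states.
Total: 4.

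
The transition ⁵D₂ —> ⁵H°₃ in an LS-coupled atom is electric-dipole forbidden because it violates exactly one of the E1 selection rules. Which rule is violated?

the ΔL = 0, ±1 rule

Initial level: S=2, L=2, J=2, parity even. Final level: S=2, L=5, J=3, parity odd.
Parity must change: even → odd — satisfied.
ΔS = 0: S: 2 → 2 — satisfied.
ΔJ = 0, ±1 (not J=0↔0): J: 2 → 3, ΔJ = +1 — satisfied.
ΔL = 0, ±1 (not L=0↔0): L: 2 → 5, ΔL = +3 — violated.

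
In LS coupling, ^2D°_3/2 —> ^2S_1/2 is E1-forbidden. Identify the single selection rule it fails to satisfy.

the ΔL = 0, ±1 rule

Initial level: S=1/2, L=2, J=3/2, parity odd. Final level: S=1/2, L=0, J=1/2, parity even.
Parity must change: odd → even — passes.
ΔS = 0: S: 1/2 → 1/2 — passes.
ΔL = 0, ±1 (not L=0↔0): L: 2 → 0, ΔL = -2 — fails.
ΔJ = 0, ±1 (not J=0↔0): J: 3/2 → 1/2, ΔJ = -1 — passes.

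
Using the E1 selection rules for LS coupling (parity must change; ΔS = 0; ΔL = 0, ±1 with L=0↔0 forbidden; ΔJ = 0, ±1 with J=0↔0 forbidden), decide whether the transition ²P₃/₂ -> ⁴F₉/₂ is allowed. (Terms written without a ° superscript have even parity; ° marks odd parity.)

forbidden

Initial level: S=1/2, L=1, J=3/2, parity even. Final level: S=3/2, L=3, J=9/2, parity even.
Parity must change: even → even — fails.
ΔS = 0: S: 1/2 → 3/2 — fails.
ΔL = 0, ±1 (not L=0↔0): L: 1 → 3, ΔL = +2 — fails.
ΔJ = 0, ±1 (not J=0↔0): J: 3/2 → 9/2, ΔJ = +3 — fails.
Rule(s) violated: parity, ΔS, ΔL, ΔJ.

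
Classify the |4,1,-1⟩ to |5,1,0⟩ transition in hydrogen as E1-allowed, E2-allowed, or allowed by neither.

E2

Δl = 1 − 1 = +0; l_i + l_f = 2.
Δm_l = +1.
E1 (Δl = ±1, |Δm_l| ≤ 1): not satisfied.
E2 (Δl = 0,±2, l_i+l_f ≥ 2, |Δm_l| ≤ 2): satisfied.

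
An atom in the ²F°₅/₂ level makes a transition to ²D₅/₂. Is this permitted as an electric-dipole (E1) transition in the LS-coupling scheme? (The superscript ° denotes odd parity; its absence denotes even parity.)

Initial level: S=1/2, L=3, J=5/2, parity odd. Final level: S=1/2, L=2, J=5/2, parity even.
Parity must change: odd → even — passes.
ΔS = 0: S: 1/2 → 1/2 — passes.
ΔL = 0, ±1 (not L=0↔0): L: 3 → 2, ΔL = -1 — passes.
ΔJ = 0, ±1 (not J=0↔0): J: 5/2 → 5/2, ΔJ = +0 — passes.
All four E1 rules are satisfied.

allowed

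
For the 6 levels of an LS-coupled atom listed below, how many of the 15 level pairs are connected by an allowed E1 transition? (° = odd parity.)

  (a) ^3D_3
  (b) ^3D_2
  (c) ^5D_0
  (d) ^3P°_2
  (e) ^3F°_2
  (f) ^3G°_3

4

(a)–(b): forbidden (parity).
(a)–(c): forbidden (parity, ΔS, ΔJ).
(a)–(d): allowed.
(a)–(e): allowed.
(a)–(f): forbidden (ΔL).
(b)–(c): forbidden (parity, ΔS, ΔJ).
(b)–(d): allowed.
(b)–(e): allowed.
(b)–(f): forbidden (ΔL).
(c)–(d): forbidden (ΔS, ΔJ).
(c)–(e): forbidden (ΔS, ΔJ).
(c)–(f): forbidden (ΔS, ΔL, ΔJ).
(d)–(e): forbidden (parity, ΔL).
(d)–(f): forbidden (parity, ΔL).
(e)–(f): forbidden (parity).
Allowed pairs: 4 of 15.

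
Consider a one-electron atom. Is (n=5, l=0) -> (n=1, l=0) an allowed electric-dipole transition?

forbidden

Δl = 0 − 0 = +0; the E1 rule Δl = ±1 is fails.
The transition is electric-dipole forbidden.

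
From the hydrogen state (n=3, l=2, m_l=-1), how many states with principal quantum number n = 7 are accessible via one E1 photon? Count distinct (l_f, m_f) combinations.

E1 requires Δl = ±1, so l_f ∈ {1, 3}; with 0 ≤ l_f ≤ n_f−1 = 6, the allowed l_f values are {1, 3}.
For l_f = 1: m_f ∈ {m_i−1, m_i, m_i+1} ∩ [−1, 1] = {-1, 0} → 2 states.
For l_f = 3: m_f ∈ {m_i−1, m_i, m_i+1} ∩ [−3, 3] = {-2, -1, 0} → 3 states.
Total: 5.

5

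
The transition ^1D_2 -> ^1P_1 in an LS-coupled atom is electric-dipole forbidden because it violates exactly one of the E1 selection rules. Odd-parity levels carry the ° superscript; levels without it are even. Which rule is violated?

parity

Reading off the term symbols: S 0→0, L 2→1, J 2→1, parity even→even.
Parity must change: even → even — violated.
ΔS = 0: S: 0 → 0 — satisfied.
ΔL = 0, ±1 (not L=0↔0): L: 2 → 1, ΔL = -1 — satisfied.
ΔJ = 0, ±1 (not J=0↔0): J: 2 → 1, ΔJ = -1 — satisfied.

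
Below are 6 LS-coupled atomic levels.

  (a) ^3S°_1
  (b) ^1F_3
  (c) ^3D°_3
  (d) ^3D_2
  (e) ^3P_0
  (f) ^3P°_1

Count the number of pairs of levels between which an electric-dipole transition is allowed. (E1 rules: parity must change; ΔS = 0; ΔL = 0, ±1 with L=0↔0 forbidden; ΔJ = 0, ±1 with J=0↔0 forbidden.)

4

(a)–(b): forbidden (ΔS, ΔL, ΔJ).
(a)–(c): forbidden (parity, ΔL, ΔJ).
(a)–(d): forbidden (ΔL).
(a)–(e): allowed.
(a)–(f): forbidden (parity).
(b)–(c): forbidden (ΔS).
(b)–(d): forbidden (parity, ΔS).
(b)–(e): forbidden (parity, ΔS, ΔL, ΔJ).
(b)–(f): forbidden (ΔS, ΔL, ΔJ).
(c)–(d): allowed.
(c)–(e): forbidden (ΔJ).
(c)–(f): forbidden (parity, ΔJ).
(d)–(e): forbidden (parity, ΔJ).
(d)–(f): allowed.
(e)–(f): allowed.
Allowed pairs: 4 of 15.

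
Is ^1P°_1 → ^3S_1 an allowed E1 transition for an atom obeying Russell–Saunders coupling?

forbidden

Reading off the term symbols: S 0→1, L 1→0, J 1→1, parity odd→even.
ΔJ = 0, ±1 (not J=0↔0): J: 1 → 1, ΔJ = +0 — ✓.
ΔS = 0: S: 0 → 1 — ✗.
ΔL = 0, ±1 (not L=0↔0): L: 1 → 0, ΔL = -1 — ✓.
Parity must change: odd → even — ✓.
Rule(s) violated: ΔS.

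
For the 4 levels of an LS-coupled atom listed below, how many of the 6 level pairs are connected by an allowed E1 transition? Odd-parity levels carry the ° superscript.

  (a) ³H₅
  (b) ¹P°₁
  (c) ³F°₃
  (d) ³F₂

(a)–(b): forbidden (ΔS, ΔL, ΔJ).
(a)–(c): forbidden (ΔL, ΔJ).
(a)–(d): forbidden (parity, ΔL, ΔJ).
(b)–(c): forbidden (parity, ΔS, ΔL, ΔJ).
(b)–(d): forbidden (ΔS, ΔL).
(c)–(d): allowed.
Allowed pairs: 1 of 6.

1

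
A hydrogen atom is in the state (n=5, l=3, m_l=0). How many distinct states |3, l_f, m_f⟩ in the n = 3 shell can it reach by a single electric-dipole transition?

3

E1 requires Δl = ±1, so l_f ∈ {2, 4}; with 0 ≤ l_f ≤ n_f−1 = 2, the allowed l_f values are {2}.
For l_f = 2: m_f ∈ {m_i−1, m_i, m_i+1} ∩ [−2, 2] = {-1, 0, 1} → 3 states.
Total: 3.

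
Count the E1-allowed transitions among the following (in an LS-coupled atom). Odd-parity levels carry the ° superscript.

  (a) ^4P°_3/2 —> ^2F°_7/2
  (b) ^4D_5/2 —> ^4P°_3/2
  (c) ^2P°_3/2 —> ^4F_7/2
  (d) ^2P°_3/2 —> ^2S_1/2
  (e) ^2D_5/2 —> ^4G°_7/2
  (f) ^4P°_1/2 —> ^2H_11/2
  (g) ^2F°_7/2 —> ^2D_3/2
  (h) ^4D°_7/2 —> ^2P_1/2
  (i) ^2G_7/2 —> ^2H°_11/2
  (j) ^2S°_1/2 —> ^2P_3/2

(a) forbidden (parity, ΔS, ΔL, ΔJ fail)
(b) allowed
(c) forbidden (ΔS, ΔL, ΔJ fail)
(d) allowed
(e) forbidden (ΔS, ΔL fail)
(f) forbidden (ΔS, ΔL, ΔJ fail)
(g) forbidden (ΔJ fails)
(h) forbidden (ΔS, ΔJ fail)
(i) forbidden (ΔJ fails)
(j) allowed
Total allowed: 3 of 10.

3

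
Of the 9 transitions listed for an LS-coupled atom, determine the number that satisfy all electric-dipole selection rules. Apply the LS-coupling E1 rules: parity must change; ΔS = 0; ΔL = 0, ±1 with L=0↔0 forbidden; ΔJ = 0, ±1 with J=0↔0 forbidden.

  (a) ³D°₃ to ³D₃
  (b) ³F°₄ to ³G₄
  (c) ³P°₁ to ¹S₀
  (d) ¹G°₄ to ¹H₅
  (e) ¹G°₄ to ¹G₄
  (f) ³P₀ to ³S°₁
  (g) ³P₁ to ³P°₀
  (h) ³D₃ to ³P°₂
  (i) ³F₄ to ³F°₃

8

(a) allowed
(b) allowed
(c) forbidden (ΔS fails)
(d) allowed
(e) allowed
(f) allowed
(g) allowed
(h) allowed
(i) allowed
Total allowed: 8 of 9.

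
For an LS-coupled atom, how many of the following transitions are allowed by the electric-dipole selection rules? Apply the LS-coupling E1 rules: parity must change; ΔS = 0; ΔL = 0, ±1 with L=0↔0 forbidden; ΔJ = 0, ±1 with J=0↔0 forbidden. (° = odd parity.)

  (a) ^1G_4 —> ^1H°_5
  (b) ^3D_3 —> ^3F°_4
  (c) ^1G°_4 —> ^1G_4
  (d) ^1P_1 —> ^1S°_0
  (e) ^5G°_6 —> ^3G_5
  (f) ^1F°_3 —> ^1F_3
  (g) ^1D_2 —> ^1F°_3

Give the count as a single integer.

(a) allowed
(b) allowed
(c) allowed
(d) allowed
(e) forbidden (ΔS fails)
(f) allowed
(g) allowed
Total allowed: 6 of 7.

6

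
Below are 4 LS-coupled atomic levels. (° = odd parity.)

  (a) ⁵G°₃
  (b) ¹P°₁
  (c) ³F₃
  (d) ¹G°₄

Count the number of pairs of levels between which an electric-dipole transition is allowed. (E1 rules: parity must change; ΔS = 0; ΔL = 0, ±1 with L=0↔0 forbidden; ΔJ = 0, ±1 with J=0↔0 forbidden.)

0

(a)–(b): forbidden (parity, ΔS, ΔL, ΔJ).
(a)–(c): forbidden (ΔS).
(a)–(d): forbidden (parity, ΔS).
(b)–(c): forbidden (ΔS, ΔL, ΔJ).
(b)–(d): forbidden (parity, ΔL, ΔJ).
(c)–(d): forbidden (ΔS).
Allowed pairs: 0 of 6.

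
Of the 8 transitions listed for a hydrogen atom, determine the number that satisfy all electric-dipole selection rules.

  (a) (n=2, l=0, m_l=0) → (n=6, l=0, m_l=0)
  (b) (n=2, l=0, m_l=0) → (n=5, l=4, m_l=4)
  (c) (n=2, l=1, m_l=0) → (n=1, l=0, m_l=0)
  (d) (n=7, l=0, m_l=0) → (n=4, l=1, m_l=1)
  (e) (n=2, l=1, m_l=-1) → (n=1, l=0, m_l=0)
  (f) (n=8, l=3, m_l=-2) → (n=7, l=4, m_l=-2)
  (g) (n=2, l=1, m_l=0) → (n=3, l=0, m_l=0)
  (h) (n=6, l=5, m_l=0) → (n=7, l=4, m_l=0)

(a) forbidden — Δl = +0 (E1 requires Δl = ±1)
(b) forbidden — Δl = +4 (E1 requires Δl = ±1); Δm_l = +4 (E1 requires Δm_l = 0, ±1)
(c) allowed
(d) allowed
(e) allowed
(f) allowed
(g) allowed
(h) allowed
Total allowed: 6 of 8.

6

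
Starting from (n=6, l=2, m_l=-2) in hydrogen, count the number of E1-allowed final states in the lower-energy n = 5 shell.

E1 requires Δl = ±1, so l_f ∈ {1, 3}; with 0 ≤ l_f ≤ n_f−1 = 4, the allowed l_f values are {1, 3}.
For l_f = 1: m_f ∈ {m_i−1, m_i, m_i+1} ∩ [−1, 1] = {-1} → 1 state.
For l_f = 3: m_f ∈ {m_i−1, m_i, m_i+1} ∩ [−3, 3] = {-3, -2, -1} → 3 states.
Total: 4.

4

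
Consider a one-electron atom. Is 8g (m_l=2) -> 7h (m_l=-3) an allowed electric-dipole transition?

forbidden

l: 4 → 5 (Δl = +1). Δl = ±1 passes.
m_l: 2 → -3 (Δm_l = -5). |Δm_l| ≤ 1 fails.
The transition is electric-dipole forbidden.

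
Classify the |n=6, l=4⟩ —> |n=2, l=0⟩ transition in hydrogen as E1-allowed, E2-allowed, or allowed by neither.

neither

Δl = 0 − 4 = -4; l_i + l_f = 4.
E1 (Δl = ±1): not satisfied.
E2 (Δl = 0,±2, l_i+l_f ≥ 2): not satisfied.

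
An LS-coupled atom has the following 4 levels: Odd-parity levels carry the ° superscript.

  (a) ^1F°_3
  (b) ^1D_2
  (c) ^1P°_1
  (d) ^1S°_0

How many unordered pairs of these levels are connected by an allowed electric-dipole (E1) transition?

(a)–(b): allowed.
(a)–(c): forbidden (parity, ΔL, ΔJ).
(a)–(d): forbidden (parity, ΔL, ΔJ).
(b)–(c): allowed.
(b)–(d): forbidden (ΔL, ΔJ).
(c)–(d): forbidden (parity).
Allowed pairs: 2 of 6.

2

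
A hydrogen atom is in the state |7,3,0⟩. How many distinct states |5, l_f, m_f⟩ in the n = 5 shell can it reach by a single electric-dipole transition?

E1 requires Δl = ±1, so l_f ∈ {2, 4}; with 0 ≤ l_f ≤ n_f−1 = 4, the allowed l_f values are {2, 4}.
For l_f = 2: m_f ∈ {m_i−1, m_i, m_i+1} ∩ [−2, 2] = {-1, 0, 1} → 3 states.
For l_f = 4: m_f ∈ {m_i−1, m_i, m_i+1} ∩ [−4, 4] = {-1, 0, 1} → 3 states.
Total: 6.

6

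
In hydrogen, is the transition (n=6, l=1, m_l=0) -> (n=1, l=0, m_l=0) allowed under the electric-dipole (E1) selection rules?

Initial l = 1, final l = 0, so Δl = -1. E1 requires Δl = ±1: ✓.
m_l: 0 → 0 (Δm_l = +0). |Δm_l| ≤ 1 ✓.
All E1 selection rules are satisfied.

allowed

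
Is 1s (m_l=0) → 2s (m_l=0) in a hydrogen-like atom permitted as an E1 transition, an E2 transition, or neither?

neither

Δl = 0 − 0 = +0; l_i + l_f = 0.
Δm_l = +0.
E1 (Δl = ±1, |Δm_l| ≤ 1): not satisfied.
E2 (Δl = 0,±2, l_i+l_f ≥ 2, |Δm_l| ≤ 2): not satisfied.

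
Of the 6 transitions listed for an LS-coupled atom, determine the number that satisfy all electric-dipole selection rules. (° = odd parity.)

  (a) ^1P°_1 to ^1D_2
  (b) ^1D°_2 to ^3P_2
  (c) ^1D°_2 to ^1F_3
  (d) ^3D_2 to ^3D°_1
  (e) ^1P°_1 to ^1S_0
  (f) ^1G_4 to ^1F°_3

5

(a) allowed
(b) forbidden (ΔS fails)
(c) allowed
(d) allowed
(e) allowed
(f) allowed
Total allowed: 5 of 6.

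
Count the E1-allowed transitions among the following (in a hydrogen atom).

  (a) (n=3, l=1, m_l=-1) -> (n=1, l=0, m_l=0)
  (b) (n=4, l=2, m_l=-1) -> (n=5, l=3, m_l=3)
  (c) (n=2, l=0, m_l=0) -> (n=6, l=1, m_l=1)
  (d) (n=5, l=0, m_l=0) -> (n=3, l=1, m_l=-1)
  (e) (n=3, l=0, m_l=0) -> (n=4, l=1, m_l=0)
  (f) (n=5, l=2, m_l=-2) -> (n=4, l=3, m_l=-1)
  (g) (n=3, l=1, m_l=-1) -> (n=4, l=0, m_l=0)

(a) allowed
(b) forbidden — Δm_l = +4 (E1 requires Δm_l = 0, ±1)
(c) allowed
(d) allowed
(e) allowed
(f) allowed
(g) allowed
Total allowed: 6 of 7.

6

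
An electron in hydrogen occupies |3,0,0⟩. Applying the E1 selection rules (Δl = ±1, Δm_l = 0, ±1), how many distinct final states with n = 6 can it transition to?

E1 requires Δl = ±1, so l_f ∈ {-1, 1}; with 0 ≤ l_f ≤ n_f−1 = 5, the allowed l_f values are {1}.
For l_f = 1: m_f ∈ {m_i−1, m_i, m_i+1} ∩ [−1, 1] = {-1, 0, 1} → 3 states.
Total: 3.

3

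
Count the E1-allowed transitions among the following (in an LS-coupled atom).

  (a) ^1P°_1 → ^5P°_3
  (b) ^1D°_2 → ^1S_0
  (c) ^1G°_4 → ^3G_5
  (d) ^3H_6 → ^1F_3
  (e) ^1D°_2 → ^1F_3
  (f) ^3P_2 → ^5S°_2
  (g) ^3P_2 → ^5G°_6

1

(a) forbidden (parity, ΔS, ΔJ fail)
(b) forbidden (ΔL, ΔJ fail)
(c) forbidden (ΔS fails)
(d) forbidden (parity, ΔS, ΔL, ΔJ fail)
(e) allowed
(f) forbidden (ΔS fails)
(g) forbidden (ΔS, ΔL, ΔJ fail)
Total allowed: 1 of 7.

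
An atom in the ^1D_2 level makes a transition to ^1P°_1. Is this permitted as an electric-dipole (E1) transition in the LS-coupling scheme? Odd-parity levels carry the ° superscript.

allowed

Initial level: S=0, L=2, J=2, parity even. Final level: S=0, L=1, J=1, parity odd.
ΔS = 0: S: 0 → 0 — ok.
ΔJ = 0, ±1 (not J=0↔0): J: 2 → 1, ΔJ = -1 — ok.
ΔL = 0, ±1 (not L=0↔0): L: 2 → 1, ΔL = -1 — ok.
Parity must change: even → odd — ok.
All four E1 rules are satisfied.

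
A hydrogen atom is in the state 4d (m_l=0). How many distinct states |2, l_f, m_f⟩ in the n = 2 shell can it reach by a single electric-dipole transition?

3

E1 requires Δl = ±1, so l_f ∈ {1, 3}; with 0 ≤ l_f ≤ n_f−1 = 1, the allowed l_f values are {1}.
For l_f = 1: m_f ∈ {m_i−1, m_i, m_i+1} ∩ [−1, 1] = {-1, 0, 1} → 3 states.
Total: 3.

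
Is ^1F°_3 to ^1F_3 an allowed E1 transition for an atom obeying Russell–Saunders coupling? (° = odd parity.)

Reading off the term symbols: S 0→0, L 3→3, J 3→3, parity odd→even.
Parity must change: odd → even — satisfied.
ΔS = 0: S: 0 → 0 — satisfied.
ΔL = 0, ±1 (not L=0↔0): L: 3 → 3, ΔL = +0 — satisfied.
ΔJ = 0, ±1 (not J=0↔0): J: 3 → 3, ΔJ = +0 — satisfied.
All four E1 rules are satisfied.

allowed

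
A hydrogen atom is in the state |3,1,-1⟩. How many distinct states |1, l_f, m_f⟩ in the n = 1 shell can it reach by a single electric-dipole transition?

E1 requires Δl = ±1, so l_f ∈ {0, 2}; with 0 ≤ l_f ≤ n_f−1 = 0, the allowed l_f values are {0}.
For l_f = 0: m_f ∈ {m_i−1, m_i, m_i+1} ∩ [−0, 0] = {0} → 1 state.
Total: 1.

1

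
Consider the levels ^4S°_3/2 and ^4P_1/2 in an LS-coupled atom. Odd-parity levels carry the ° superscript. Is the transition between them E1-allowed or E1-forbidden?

allowed

Parity must change: odd → even — satisfied.
ΔS = 0: S: 3/2 → 3/2 — satisfied.
ΔL = 0, ±1 (not L=0↔0): L: 0 → 1, ΔL = +1 — satisfied.
ΔJ = 0, ±1 (not J=0↔0): J: 3/2 → 1/2, ΔJ = -1 — satisfied.
All four E1 rules are satisfied.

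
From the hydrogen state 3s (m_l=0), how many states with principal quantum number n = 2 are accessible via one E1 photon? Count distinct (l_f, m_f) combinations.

3

E1 requires Δl = ±1, so l_f ∈ {-1, 1}; with 0 ≤ l_f ≤ n_f−1 = 1, the allowed l_f values are {1}.
For l_f = 1: m_f ∈ {m_i−1, m_i, m_i+1} ∩ [−1, 1] = {-1, 0, 1} → 3 states.
Total: 3.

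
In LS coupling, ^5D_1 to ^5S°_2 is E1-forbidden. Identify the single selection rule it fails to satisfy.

ΔS = 0: S: 2 → 2 — satisfied.
ΔJ = 0, ±1 (not J=0↔0): J: 1 → 2, ΔJ = +1 — satisfied.
Parity must change: even → odd — satisfied.
ΔL = 0, ±1 (not L=0↔0): L: 2 → 0, ΔL = -2 — violated.

the ΔL = 0, ±1 rule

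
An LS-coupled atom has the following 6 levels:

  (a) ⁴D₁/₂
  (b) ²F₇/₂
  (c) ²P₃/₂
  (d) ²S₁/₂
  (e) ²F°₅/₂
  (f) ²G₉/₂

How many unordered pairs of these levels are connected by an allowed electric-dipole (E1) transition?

1

(a)–(b): forbidden (parity, ΔS, ΔJ).
(a)–(c): forbidden (parity, ΔS).
(a)–(d): forbidden (parity, ΔS, ΔL).
(a)–(e): forbidden (ΔS, ΔJ).
(a)–(f): forbidden (parity, ΔS, ΔL, ΔJ).
(b)–(c): forbidden (parity, ΔL, ΔJ).
(b)–(d): forbidden (parity, ΔL, ΔJ).
(b)–(e): allowed.
(b)–(f): forbidden (parity).
(c)–(d): forbidden (parity).
(c)–(e): forbidden (ΔL).
(c)–(f): forbidden (parity, ΔL, ΔJ).
(d)–(e): forbidden (ΔL, ΔJ).
(d)–(f): forbidden (parity, ΔL, ΔJ).
(e)–(f): forbidden (ΔJ).
Allowed pairs: 1 of 15.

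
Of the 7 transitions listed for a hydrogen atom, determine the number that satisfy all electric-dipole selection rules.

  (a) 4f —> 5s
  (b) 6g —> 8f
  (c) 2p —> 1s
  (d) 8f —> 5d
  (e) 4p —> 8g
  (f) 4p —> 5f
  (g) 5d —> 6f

4

(a) forbidden — Δl = -3 (E1 requires Δl = ±1)
(b) allowed
(c) allowed
(d) allowed
(e) forbidden — Δl = +3 (E1 requires Δl = ±1)
(f) forbidden — Δl = +2 (E1 requires Δl = ±1)
(g) allowed
Total allowed: 4 of 7.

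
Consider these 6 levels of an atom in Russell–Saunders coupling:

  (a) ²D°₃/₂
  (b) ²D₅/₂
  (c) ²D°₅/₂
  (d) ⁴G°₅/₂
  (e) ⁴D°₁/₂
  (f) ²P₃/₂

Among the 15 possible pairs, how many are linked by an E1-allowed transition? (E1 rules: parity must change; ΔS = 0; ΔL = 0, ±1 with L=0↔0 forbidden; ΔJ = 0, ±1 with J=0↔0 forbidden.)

4

(a)–(b): allowed.
(a)–(c): forbidden (parity).
(a)–(d): forbidden (parity, ΔS, ΔL).
(a)–(e): forbidden (parity, ΔS).
(a)–(f): allowed.
(b)–(c): allowed.
(b)–(d): forbidden (ΔS, ΔL).
(b)–(e): forbidden (ΔS, ΔJ).
(b)–(f): forbidden (parity).
(c)–(d): forbidden (parity, ΔS, ΔL).
(c)–(e): forbidden (parity, ΔS, ΔJ).
(c)–(f): allowed.
(d)–(e): forbidden (parity, ΔL, ΔJ).
(d)–(f): forbidden (ΔS, ΔL).
(e)–(f): forbidden (ΔS).
Allowed pairs: 4 of 15.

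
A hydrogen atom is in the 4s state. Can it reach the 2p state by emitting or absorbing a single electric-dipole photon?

allowed

Δl = 1 − 0 = +1; the E1 rule Δl = ±1 is passes.
All E1 selection rules are satisfied.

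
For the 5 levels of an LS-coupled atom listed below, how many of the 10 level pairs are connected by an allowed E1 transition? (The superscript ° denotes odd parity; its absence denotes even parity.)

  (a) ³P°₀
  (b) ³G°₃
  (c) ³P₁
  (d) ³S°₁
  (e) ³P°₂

(a)–(b): forbidden (parity, ΔL, ΔJ).
(a)–(c): allowed.
(a)–(d): forbidden (parity).
(a)–(e): forbidden (parity, ΔJ).
(b)–(c): forbidden (ΔL, ΔJ).
(b)–(d): forbidden (parity, ΔL, ΔJ).
(b)–(e): forbidden (parity, ΔL).
(c)–(d): allowed.
(c)–(e): allowed.
(d)–(e): forbidden (parity).
Allowed pairs: 3 of 10.

3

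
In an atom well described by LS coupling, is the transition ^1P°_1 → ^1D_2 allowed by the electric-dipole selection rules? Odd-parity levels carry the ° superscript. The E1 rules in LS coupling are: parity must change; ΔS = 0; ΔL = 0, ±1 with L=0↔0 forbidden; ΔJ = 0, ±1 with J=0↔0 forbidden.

allowed

Initial level: S=0, L=1, J=1, parity odd. Final level: S=0, L=2, J=2, parity even.
ΔJ = 0, ±1 (not J=0↔0): J: 1 → 2, ΔJ = +1 — ✓.
Parity must change: odd → even — ✓.
ΔS = 0: S: 0 → 0 — ✓.
ΔL = 0, ±1 (not L=0↔0): L: 1 → 2, ΔL = +1 — ✓.
All four E1 rules are satisfied.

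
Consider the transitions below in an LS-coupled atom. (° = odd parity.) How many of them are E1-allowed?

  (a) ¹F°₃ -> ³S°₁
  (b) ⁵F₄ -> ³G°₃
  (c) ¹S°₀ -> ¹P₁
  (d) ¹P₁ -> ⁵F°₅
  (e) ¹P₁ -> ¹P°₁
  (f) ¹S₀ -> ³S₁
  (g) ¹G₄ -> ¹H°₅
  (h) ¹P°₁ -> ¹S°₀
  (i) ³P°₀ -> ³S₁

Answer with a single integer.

(a) forbidden (parity, ΔS, ΔL, ΔJ fail)
(b) forbidden (ΔS fails)
(c) allowed
(d) forbidden (ΔS, ΔL, ΔJ fail)
(e) allowed
(f) forbidden (parity, ΔS, ΔL fail)
(g) allowed
(h) forbidden (parity fails)
(i) allowed
Total allowed: 4 of 9.

4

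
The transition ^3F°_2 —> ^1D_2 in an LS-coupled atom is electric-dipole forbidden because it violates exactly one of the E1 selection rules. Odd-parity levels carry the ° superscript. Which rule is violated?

the ΔS = 0 rule

ΔL = 0, ±1 (not L=0↔0): L: 3 → 2, ΔL = -1 — ok.
ΔJ = 0, ±1 (not J=0↔0): J: 2 → 2, ΔJ = +0 — ok.
ΔS = 0: S: 1 → 0 — fails.
Parity must change: odd → even — ok.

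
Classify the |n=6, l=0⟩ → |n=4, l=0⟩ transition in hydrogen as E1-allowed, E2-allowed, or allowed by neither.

Δl = 0 − 0 = +0; l_i + l_f = 0.
E1 (Δl = ±1): not satisfied.
E2 (Δl = 0,±2, l_i+l_f ≥ 2): not satisfied.

neither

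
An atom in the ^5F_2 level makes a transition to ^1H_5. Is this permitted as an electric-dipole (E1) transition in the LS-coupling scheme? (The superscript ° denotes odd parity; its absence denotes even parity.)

forbidden

Parity must change: even → even — fails.
ΔS = 0: S: 2 → 0 — fails.
ΔL = 0, ±1 (not L=0↔0): L: 3 → 5, ΔL = +2 — fails.
ΔJ = 0, ±1 (not J=0↔0): J: 2 → 5, ΔJ = +3 — fails.
Rule(s) violated: parity, ΔS, ΔL, ΔJ.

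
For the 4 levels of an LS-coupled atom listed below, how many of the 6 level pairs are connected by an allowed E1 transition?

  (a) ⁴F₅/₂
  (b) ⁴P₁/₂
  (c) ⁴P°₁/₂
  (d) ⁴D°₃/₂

(a)–(b): forbidden (parity, ΔL, ΔJ).
(a)–(c): forbidden (ΔL, ΔJ).
(a)–(d): allowed.
(b)–(c): allowed.
(b)–(d): allowed.
(c)–(d): forbidden (parity).
Allowed pairs: 3 of 6.

3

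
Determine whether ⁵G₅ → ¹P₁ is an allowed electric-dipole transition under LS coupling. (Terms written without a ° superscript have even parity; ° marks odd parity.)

Reading off the term symbols: S 2→0, L 4→1, J 5→1, parity even→even.
Parity must change: even → even — ✗.
ΔS = 0: S: 2 → 0 — ✗.
ΔL = 0, ±1 (not L=0↔0): L: 4 → 1, ΔL = -3 — ✗.
ΔJ = 0, ±1 (not J=0↔0): J: 5 → 1, ΔJ = -4 — ✗.
Rule(s) violated: parity, ΔS, ΔL, ΔJ.

forbidden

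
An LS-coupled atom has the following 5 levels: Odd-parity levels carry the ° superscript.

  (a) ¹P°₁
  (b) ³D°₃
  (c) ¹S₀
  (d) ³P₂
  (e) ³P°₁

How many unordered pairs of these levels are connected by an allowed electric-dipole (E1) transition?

(a)–(b): forbidden (parity, ΔS, ΔJ).
(a)–(c): allowed.
(a)–(d): forbidden (ΔS).
(a)–(e): forbidden (parity, ΔS).
(b)–(c): forbidden (ΔS, ΔL, ΔJ).
(b)–(d): allowed.
(b)–(e): forbidden (parity, ΔJ).
(c)–(d): forbidden (parity, ΔS, ΔJ).
(c)–(e): forbidden (ΔS).
(d)–(e): allowed.
Allowed pairs: 3 of 10.

3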